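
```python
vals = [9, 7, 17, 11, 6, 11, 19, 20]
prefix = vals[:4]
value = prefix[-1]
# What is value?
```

vals has length 8. The slice vals[:4] selects indices [0, 1, 2, 3] (0->9, 1->7, 2->17, 3->11), giving [9, 7, 17, 11]. So prefix = [9, 7, 17, 11]. Then prefix[-1] = 11.

11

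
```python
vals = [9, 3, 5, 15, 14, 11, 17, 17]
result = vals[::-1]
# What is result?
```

vals has length 8. The slice vals[::-1] selects indices [7, 6, 5, 4, 3, 2, 1, 0] (7->17, 6->17, 5->11, 4->14, 3->15, 2->5, 1->3, 0->9), giving [17, 17, 11, 14, 15, 5, 3, 9].

[17, 17, 11, 14, 15, 5, 3, 9]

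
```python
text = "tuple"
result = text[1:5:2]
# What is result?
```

text has length 5. The slice text[1:5:2] selects indices [1, 3] (1->'u', 3->'l'), giving 'ul'.

'ul'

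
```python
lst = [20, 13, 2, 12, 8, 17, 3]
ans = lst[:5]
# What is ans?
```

lst has length 7. The slice lst[:5] selects indices [0, 1, 2, 3, 4] (0->20, 1->13, 2->2, 3->12, 4->8), giving [20, 13, 2, 12, 8].

[20, 13, 2, 12, 8]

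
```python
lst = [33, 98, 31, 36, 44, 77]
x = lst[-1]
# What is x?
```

lst has length 6. Negative index -1 maps to positive index 6 + (-1) = 5. lst[5] = 77.

77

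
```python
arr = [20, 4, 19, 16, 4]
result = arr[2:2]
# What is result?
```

arr has length 5. The slice arr[2:2] resolves to an empty index range, so the result is [].

[]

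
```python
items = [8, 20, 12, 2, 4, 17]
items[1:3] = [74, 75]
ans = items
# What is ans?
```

items starts as [8, 20, 12, 2, 4, 17] (length 6). The slice items[1:3] covers indices [1, 2] with values [20, 12]. Replacing that slice with [74, 75] (same length) produces [8, 74, 75, 2, 4, 17].

[8, 74, 75, 2, 4, 17]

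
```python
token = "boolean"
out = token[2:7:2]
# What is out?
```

token has length 7. The slice token[2:7:2] selects indices [2, 4, 6] (2->'o', 4->'e', 6->'n'), giving 'oen'.

'oen'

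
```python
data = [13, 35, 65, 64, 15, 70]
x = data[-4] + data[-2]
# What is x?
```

data has length 6. Negative index -4 maps to positive index 6 + (-4) = 2. data[2] = 65.
data has length 6. Negative index -2 maps to positive index 6 + (-2) = 4. data[4] = 15.
Sum: 65 + 15 = 80.

80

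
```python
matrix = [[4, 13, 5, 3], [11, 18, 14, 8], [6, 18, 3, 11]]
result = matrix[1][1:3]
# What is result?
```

matrix[1] = [11, 18, 14, 8]. matrix[1] has length 4. The slice matrix[1][1:3] selects indices [1, 2] (1->18, 2->14), giving [18, 14].

[18, 14]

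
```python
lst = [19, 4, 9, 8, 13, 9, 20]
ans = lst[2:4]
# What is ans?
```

lst has length 7. The slice lst[2:4] selects indices [2, 3] (2->9, 3->8), giving [9, 8].

[9, 8]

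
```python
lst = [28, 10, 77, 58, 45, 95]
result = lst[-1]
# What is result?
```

lst has length 6. Negative index -1 maps to positive index 6 + (-1) = 5. lst[5] = 95.

95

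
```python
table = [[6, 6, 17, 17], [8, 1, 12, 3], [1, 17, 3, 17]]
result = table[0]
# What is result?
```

table has 3 rows. Row 0 is [6, 6, 17, 17].

[6, 6, 17, 17]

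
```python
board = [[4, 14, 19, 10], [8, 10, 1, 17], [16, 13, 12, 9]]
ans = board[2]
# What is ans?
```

board has 3 rows. Row 2 is [16, 13, 12, 9].

[16, 13, 12, 9]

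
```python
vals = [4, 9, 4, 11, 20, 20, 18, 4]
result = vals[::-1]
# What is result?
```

vals has length 8. The slice vals[::-1] selects indices [7, 6, 5, 4, 3, 2, 1, 0] (7->4, 6->18, 5->20, 4->20, 3->11, 2->4, 1->9, 0->4), giving [4, 18, 20, 20, 11, 4, 9, 4].

[4, 18, 20, 20, 11, 4, 9, 4]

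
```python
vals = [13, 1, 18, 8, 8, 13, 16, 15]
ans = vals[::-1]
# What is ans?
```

vals has length 8. The slice vals[::-1] selects indices [7, 6, 5, 4, 3, 2, 1, 0] (7->15, 6->16, 5->13, 4->8, 3->8, 2->18, 1->1, 0->13), giving [15, 16, 13, 8, 8, 18, 1, 13].

[15, 16, 13, 8, 8, 18, 1, 13]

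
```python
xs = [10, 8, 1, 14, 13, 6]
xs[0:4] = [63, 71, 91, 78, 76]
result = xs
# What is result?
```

xs starts as [10, 8, 1, 14, 13, 6] (length 6). The slice xs[0:4] covers indices [0, 1, 2, 3] with values [10, 8, 1, 14]. Replacing that slice with [63, 71, 91, 78, 76] (different length) produces [63, 71, 91, 78, 76, 13, 6].

[63, 71, 91, 78, 76, 13, 6]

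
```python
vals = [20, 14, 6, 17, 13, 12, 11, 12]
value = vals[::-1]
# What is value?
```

vals has length 8. The slice vals[::-1] selects indices [7, 6, 5, 4, 3, 2, 1, 0] (7->12, 6->11, 5->12, 4->13, 3->17, 2->6, 1->14, 0->20), giving [12, 11, 12, 13, 17, 6, 14, 20].

[12, 11, 12, 13, 17, 6, 14, 20]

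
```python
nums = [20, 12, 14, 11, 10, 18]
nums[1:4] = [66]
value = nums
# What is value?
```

nums starts as [20, 12, 14, 11, 10, 18] (length 6). The slice nums[1:4] covers indices [1, 2, 3] with values [12, 14, 11]. Replacing that slice with [66] (different length) produces [20, 66, 10, 18].

[20, 66, 10, 18]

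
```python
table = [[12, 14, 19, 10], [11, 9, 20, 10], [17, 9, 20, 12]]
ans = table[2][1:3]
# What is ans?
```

table[2] = [17, 9, 20, 12]. table[2] has length 4. The slice table[2][1:3] selects indices [1, 2] (1->9, 2->20), giving [9, 20].

[9, 20]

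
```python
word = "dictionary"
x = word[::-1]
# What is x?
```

word has length 10. The slice word[::-1] selects indices [9, 8, 7, 6, 5, 4, 3, 2, 1, 0] (9->'y', 8->'r', 7->'a', 6->'n', 5->'o', 4->'i', 3->'t', 2->'c', 1->'i', 0->'d'), giving 'yranoitcid'.

'yranoitcid'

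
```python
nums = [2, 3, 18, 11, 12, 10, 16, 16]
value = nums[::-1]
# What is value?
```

nums has length 8. The slice nums[::-1] selects indices [7, 6, 5, 4, 3, 2, 1, 0] (7->16, 6->16, 5->10, 4->12, 3->11, 2->18, 1->3, 0->2), giving [16, 16, 10, 12, 11, 18, 3, 2].

[16, 16, 10, 12, 11, 18, 3, 2]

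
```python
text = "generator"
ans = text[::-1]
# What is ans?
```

text has length 9. The slice text[::-1] selects indices [8, 7, 6, 5, 4, 3, 2, 1, 0] (8->'r', 7->'o', 6->'t', 5->'a', 4->'r', 3->'e', 2->'n', 1->'e', 0->'g'), giving 'rotareneg'.

'rotareneg'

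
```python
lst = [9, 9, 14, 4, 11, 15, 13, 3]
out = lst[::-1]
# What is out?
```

lst has length 8. The slice lst[::-1] selects indices [7, 6, 5, 4, 3, 2, 1, 0] (7->3, 6->13, 5->15, 4->11, 3->4, 2->14, 1->9, 0->9), giving [3, 13, 15, 11, 4, 14, 9, 9].

[3, 13, 15, 11, 4, 14, 9, 9]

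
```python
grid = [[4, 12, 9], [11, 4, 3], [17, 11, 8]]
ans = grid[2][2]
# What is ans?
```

grid[2] = [17, 11, 8]. Taking column 2 of that row yields 8.

8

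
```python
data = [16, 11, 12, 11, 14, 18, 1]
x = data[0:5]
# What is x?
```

data has length 7. The slice data[0:5] selects indices [0, 1, 2, 3, 4] (0->16, 1->11, 2->12, 3->11, 4->14), giving [16, 11, 12, 11, 14].

[16, 11, 12, 11, 14]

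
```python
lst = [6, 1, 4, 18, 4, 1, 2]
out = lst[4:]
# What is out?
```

lst has length 7. The slice lst[4:] selects indices [4, 5, 6] (4->4, 5->1, 6->2), giving [4, 1, 2].

[4, 1, 2]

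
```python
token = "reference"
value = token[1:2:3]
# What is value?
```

token has length 9. The slice token[1:2:3] selects indices [1] (1->'e'), giving 'e'.

'e'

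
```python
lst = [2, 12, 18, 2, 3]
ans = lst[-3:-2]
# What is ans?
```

lst has length 5. The slice lst[-3:-2] selects indices [2] (2->18), giving [18].

[18]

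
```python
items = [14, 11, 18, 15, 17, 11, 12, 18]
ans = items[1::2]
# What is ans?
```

items has length 8. The slice items[1::2] selects indices [1, 3, 5, 7] (1->11, 3->15, 5->11, 7->18), giving [11, 15, 11, 18].

[11, 15, 11, 18]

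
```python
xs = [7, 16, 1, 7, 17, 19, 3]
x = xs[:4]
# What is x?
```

xs has length 7. The slice xs[:4] selects indices [0, 1, 2, 3] (0->7, 1->16, 2->1, 3->7), giving [7, 16, 1, 7].

[7, 16, 1, 7]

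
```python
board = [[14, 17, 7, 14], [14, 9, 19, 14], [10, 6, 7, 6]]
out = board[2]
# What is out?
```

board has 3 rows. Row 2 is [10, 6, 7, 6].

[10, 6, 7, 6]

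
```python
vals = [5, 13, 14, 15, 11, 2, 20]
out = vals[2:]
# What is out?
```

vals has length 7. The slice vals[2:] selects indices [2, 3, 4, 5, 6] (2->14, 3->15, 4->11, 5->2, 6->20), giving [14, 15, 11, 2, 20].

[14, 15, 11, 2, 20]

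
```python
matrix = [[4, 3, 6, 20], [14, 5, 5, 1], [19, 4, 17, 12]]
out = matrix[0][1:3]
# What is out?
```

matrix[0] = [4, 3, 6, 20]. matrix[0] has length 4. The slice matrix[0][1:3] selects indices [1, 2] (1->3, 2->6), giving [3, 6].

[3, 6]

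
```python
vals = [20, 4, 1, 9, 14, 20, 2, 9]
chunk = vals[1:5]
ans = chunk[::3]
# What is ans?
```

vals has length 8. The slice vals[1:5] selects indices [1, 2, 3, 4] (1->4, 2->1, 3->9, 4->14), giving [4, 1, 9, 14]. So chunk = [4, 1, 9, 14]. chunk has length 4. The slice chunk[::3] selects indices [0, 3] (0->4, 3->14), giving [4, 14].

[4, 14]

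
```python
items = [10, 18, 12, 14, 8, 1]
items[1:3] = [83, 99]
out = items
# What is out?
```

items starts as [10, 18, 12, 14, 8, 1] (length 6). The slice items[1:3] covers indices [1, 2] with values [18, 12]. Replacing that slice with [83, 99] (same length) produces [10, 83, 99, 14, 8, 1].

[10, 83, 99, 14, 8, 1]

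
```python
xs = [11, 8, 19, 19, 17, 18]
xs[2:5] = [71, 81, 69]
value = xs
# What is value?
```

xs starts as [11, 8, 19, 19, 17, 18] (length 6). The slice xs[2:5] covers indices [2, 3, 4] with values [19, 19, 17]. Replacing that slice with [71, 81, 69] (same length) produces [11, 8, 71, 81, 69, 18].

[11, 8, 71, 81, 69, 18]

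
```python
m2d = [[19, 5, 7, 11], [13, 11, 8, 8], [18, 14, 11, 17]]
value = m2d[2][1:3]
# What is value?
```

m2d[2] = [18, 14, 11, 17]. m2d[2] has length 4. The slice m2d[2][1:3] selects indices [1, 2] (1->14, 2->11), giving [14, 11].

[14, 11]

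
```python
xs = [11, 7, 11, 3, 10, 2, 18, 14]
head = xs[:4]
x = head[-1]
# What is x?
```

xs has length 8. The slice xs[:4] selects indices [0, 1, 2, 3] (0->11, 1->7, 2->11, 3->3), giving [11, 7, 11, 3]. So head = [11, 7, 11, 3]. Then head[-1] = 3.

3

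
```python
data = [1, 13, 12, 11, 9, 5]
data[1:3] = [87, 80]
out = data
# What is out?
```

data starts as [1, 13, 12, 11, 9, 5] (length 6). The slice data[1:3] covers indices [1, 2] with values [13, 12]. Replacing that slice with [87, 80] (same length) produces [1, 87, 80, 11, 9, 5].

[1, 87, 80, 11, 9, 5]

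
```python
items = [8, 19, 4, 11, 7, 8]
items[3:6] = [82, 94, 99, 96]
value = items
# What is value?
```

items starts as [8, 19, 4, 11, 7, 8] (length 6). The slice items[3:6] covers indices [3, 4, 5] with values [11, 7, 8]. Replacing that slice with [82, 94, 99, 96] (different length) produces [8, 19, 4, 82, 94, 99, 96].

[8, 19, 4, 82, 94, 99, 96]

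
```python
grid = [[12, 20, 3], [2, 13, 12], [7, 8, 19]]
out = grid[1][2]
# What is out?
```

grid[1] = [2, 13, 12]. Taking column 2 of that row yields 12.

12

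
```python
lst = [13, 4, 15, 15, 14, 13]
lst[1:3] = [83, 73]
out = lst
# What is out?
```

lst starts as [13, 4, 15, 15, 14, 13] (length 6). The slice lst[1:3] covers indices [1, 2] with values [4, 15]. Replacing that slice with [83, 73] (same length) produces [13, 83, 73, 15, 14, 13].

[13, 83, 73, 15, 14, 13]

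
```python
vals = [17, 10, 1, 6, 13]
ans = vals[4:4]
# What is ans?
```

vals has length 5. The slice vals[4:4] resolves to an empty index range, so the result is [].

[]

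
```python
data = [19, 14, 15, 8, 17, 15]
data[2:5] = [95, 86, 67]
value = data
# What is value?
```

data starts as [19, 14, 15, 8, 17, 15] (length 6). The slice data[2:5] covers indices [2, 3, 4] with values [15, 8, 17]. Replacing that slice with [95, 86, 67] (same length) produces [19, 14, 95, 86, 67, 15].

[19, 14, 95, 86, 67, 15]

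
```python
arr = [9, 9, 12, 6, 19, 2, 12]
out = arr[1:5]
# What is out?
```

arr has length 7. The slice arr[1:5] selects indices [1, 2, 3, 4] (1->9, 2->12, 3->6, 4->19), giving [9, 12, 6, 19].

[9, 12, 6, 19]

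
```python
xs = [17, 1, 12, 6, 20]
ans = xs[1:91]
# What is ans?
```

xs has length 5. The slice xs[1:91] selects indices [1, 2, 3, 4] (1->1, 2->12, 3->6, 4->20), giving [1, 12, 6, 20].

[1, 12, 6, 20]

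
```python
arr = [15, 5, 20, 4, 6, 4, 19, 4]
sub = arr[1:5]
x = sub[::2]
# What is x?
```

arr has length 8. The slice arr[1:5] selects indices [1, 2, 3, 4] (1->5, 2->20, 3->4, 4->6), giving [5, 20, 4, 6]. So sub = [5, 20, 4, 6]. sub has length 4. The slice sub[::2] selects indices [0, 2] (0->5, 2->4), giving [5, 4].

[5, 4]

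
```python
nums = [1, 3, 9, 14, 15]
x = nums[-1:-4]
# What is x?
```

nums has length 5. The slice nums[-1:-4] resolves to an empty index range, so the result is [].

[]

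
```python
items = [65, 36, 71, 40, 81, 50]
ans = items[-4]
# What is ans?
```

items has length 6. Negative index -4 maps to positive index 6 + (-4) = 2. items[2] = 71.

71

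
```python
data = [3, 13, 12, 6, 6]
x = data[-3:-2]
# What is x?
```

data has length 5. The slice data[-3:-2] selects indices [2] (2->12), giving [12].

[12]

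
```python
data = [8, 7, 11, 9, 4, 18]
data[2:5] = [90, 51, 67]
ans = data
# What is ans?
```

data starts as [8, 7, 11, 9, 4, 18] (length 6). The slice data[2:5] covers indices [2, 3, 4] with values [11, 9, 4]. Replacing that slice with [90, 51, 67] (same length) produces [8, 7, 90, 51, 67, 18].

[8, 7, 90, 51, 67, 18]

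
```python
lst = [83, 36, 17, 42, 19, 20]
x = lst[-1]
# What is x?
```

lst has length 6. Negative index -1 maps to positive index 6 + (-1) = 5. lst[5] = 20.

20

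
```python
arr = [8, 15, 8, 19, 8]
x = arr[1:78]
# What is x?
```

arr has length 5. The slice arr[1:78] selects indices [1, 2, 3, 4] (1->15, 2->8, 3->19, 4->8), giving [15, 8, 19, 8].

[15, 8, 19, 8]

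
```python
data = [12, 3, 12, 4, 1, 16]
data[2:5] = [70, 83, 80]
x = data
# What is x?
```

data starts as [12, 3, 12, 4, 1, 16] (length 6). The slice data[2:5] covers indices [2, 3, 4] with values [12, 4, 1]. Replacing that slice with [70, 83, 80] (same length) produces [12, 3, 70, 83, 80, 16].

[12, 3, 70, 83, 80, 16]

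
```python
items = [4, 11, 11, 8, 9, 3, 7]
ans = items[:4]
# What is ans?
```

items has length 7. The slice items[:4] selects indices [0, 1, 2, 3] (0->4, 1->11, 2->11, 3->8), giving [4, 11, 11, 8].

[4, 11, 11, 8]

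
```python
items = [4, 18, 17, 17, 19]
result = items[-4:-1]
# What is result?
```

items has length 5. The slice items[-4:-1] selects indices [1, 2, 3] (1->18, 2->17, 3->17), giving [18, 17, 17].

[18, 17, 17]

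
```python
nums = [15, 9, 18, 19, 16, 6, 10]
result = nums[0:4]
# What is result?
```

nums has length 7. The slice nums[0:4] selects indices [0, 1, 2, 3] (0->15, 1->9, 2->18, 3->19), giving [15, 9, 18, 19].

[15, 9, 18, 19]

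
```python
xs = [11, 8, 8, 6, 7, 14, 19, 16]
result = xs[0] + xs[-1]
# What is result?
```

xs has length 8. xs[0] = 11.
xs has length 8. Negative index -1 maps to positive index 8 + (-1) = 7. xs[7] = 16.
Sum: 11 + 16 = 27.

27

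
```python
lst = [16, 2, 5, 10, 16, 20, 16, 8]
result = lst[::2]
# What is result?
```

lst has length 8. The slice lst[::2] selects indices [0, 2, 4, 6] (0->16, 2->5, 4->16, 6->16), giving [16, 5, 16, 16].

[16, 5, 16, 16]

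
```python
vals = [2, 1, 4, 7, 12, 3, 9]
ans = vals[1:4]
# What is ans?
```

vals has length 7. The slice vals[1:4] selects indices [1, 2, 3] (1->1, 2->4, 3->7), giving [1, 4, 7].

[1, 4, 7]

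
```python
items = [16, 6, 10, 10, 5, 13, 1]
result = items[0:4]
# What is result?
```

items has length 7. The slice items[0:4] selects indices [0, 1, 2, 3] (0->16, 1->6, 2->10, 3->10), giving [16, 6, 10, 10].

[16, 6, 10, 10]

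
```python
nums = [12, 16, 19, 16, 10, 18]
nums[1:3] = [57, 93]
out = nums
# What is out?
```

nums starts as [12, 16, 19, 16, 10, 18] (length 6). The slice nums[1:3] covers indices [1, 2] with values [16, 19]. Replacing that slice with [57, 93] (same length) produces [12, 57, 93, 16, 10, 18].

[12, 57, 93, 16, 10, 18]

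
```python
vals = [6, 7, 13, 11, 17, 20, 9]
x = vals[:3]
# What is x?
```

vals has length 7. The slice vals[:3] selects indices [0, 1, 2] (0->6, 1->7, 2->13), giving [6, 7, 13].

[6, 7, 13]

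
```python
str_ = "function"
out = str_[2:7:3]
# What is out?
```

str_ has length 8. The slice str_[2:7:3] selects indices [2, 5] (2->'n', 5->'i'), giving 'ni'.

'ni'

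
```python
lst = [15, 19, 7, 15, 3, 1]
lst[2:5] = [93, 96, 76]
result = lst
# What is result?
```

lst starts as [15, 19, 7, 15, 3, 1] (length 6). The slice lst[2:5] covers indices [2, 3, 4] with values [7, 15, 3]. Replacing that slice with [93, 96, 76] (same length) produces [15, 19, 93, 96, 76, 1].

[15, 19, 93, 96, 76, 1]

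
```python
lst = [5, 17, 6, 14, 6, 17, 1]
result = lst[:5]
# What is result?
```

lst has length 7. The slice lst[:5] selects indices [0, 1, 2, 3, 4] (0->5, 1->17, 2->6, 3->14, 4->6), giving [5, 17, 6, 14, 6].

[5, 17, 6, 14, 6]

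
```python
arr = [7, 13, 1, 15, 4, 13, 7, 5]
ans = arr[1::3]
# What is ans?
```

arr has length 8. The slice arr[1::3] selects indices [1, 4, 7] (1->13, 4->4, 7->5), giving [13, 4, 5].

[13, 4, 5]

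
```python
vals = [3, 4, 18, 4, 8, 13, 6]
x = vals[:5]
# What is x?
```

vals has length 7. The slice vals[:5] selects indices [0, 1, 2, 3, 4] (0->3, 1->4, 2->18, 3->4, 4->8), giving [3, 4, 18, 4, 8].

[3, 4, 18, 4, 8]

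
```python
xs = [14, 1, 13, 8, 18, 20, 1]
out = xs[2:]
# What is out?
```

xs has length 7. The slice xs[2:] selects indices [2, 3, 4, 5, 6] (2->13, 3->8, 4->18, 5->20, 6->1), giving [13, 8, 18, 20, 1].

[13, 8, 18, 20, 1]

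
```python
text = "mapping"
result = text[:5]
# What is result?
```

text has length 7. The slice text[:5] selects indices [0, 1, 2, 3, 4] (0->'m', 1->'a', 2->'p', 3->'p', 4->'i'), giving 'mappi'.

'mappi'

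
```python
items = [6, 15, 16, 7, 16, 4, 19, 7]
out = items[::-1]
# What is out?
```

items has length 8. The slice items[::-1] selects indices [7, 6, 5, 4, 3, 2, 1, 0] (7->7, 6->19, 5->4, 4->16, 3->7, 2->16, 1->15, 0->6), giving [7, 19, 4, 16, 7, 16, 15, 6].

[7, 19, 4, 16, 7, 16, 15, 6]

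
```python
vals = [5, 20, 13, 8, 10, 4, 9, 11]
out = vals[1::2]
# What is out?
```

vals has length 8. The slice vals[1::2] selects indices [1, 3, 5, 7] (1->20, 3->8, 5->4, 7->11), giving [20, 8, 4, 11].

[20, 8, 4, 11]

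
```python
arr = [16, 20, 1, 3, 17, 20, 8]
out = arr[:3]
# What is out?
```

arr has length 7. The slice arr[:3] selects indices [0, 1, 2] (0->16, 1->20, 2->1), giving [16, 20, 1].

[16, 20, 1]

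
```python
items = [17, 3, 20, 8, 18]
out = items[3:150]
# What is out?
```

items has length 5. The slice items[3:150] selects indices [3, 4] (3->8, 4->18), giving [8, 18].

[8, 18]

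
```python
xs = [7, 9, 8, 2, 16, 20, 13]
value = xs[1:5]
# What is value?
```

xs has length 7. The slice xs[1:5] selects indices [1, 2, 3, 4] (1->9, 2->8, 3->2, 4->16), giving [9, 8, 2, 16].

[9, 8, 2, 16]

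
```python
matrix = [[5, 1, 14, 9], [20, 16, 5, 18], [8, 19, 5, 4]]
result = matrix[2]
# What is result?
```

matrix has 3 rows. Row 2 is [8, 19, 5, 4].

[8, 19, 5, 4]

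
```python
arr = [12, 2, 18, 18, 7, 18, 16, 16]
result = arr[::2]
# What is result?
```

arr has length 8. The slice arr[::2] selects indices [0, 2, 4, 6] (0->12, 2->18, 4->7, 6->16), giving [12, 18, 7, 16].

[12, 18, 7, 16]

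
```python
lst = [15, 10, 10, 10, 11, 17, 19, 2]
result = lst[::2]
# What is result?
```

lst has length 8. The slice lst[::2] selects indices [0, 2, 4, 6] (0->15, 2->10, 4->11, 6->19), giving [15, 10, 11, 19].

[15, 10, 11, 19]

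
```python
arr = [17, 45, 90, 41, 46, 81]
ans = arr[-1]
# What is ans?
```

arr has length 6. Negative index -1 maps to positive index 6 + (-1) = 5. arr[5] = 81.

81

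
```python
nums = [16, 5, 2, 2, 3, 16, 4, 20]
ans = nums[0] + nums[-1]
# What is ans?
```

nums has length 8. nums[0] = 16.
nums has length 8. Negative index -1 maps to positive index 8 + (-1) = 7. nums[7] = 20.
Sum: 16 + 20 = 36.

36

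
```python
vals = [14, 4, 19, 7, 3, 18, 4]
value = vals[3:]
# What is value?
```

vals has length 7. The slice vals[3:] selects indices [3, 4, 5, 6] (3->7, 4->3, 5->18, 6->4), giving [7, 3, 18, 4].

[7, 3, 18, 4]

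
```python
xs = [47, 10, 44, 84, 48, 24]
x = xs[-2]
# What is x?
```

xs has length 6. Negative index -2 maps to positive index 6 + (-2) = 4. xs[4] = 48.

48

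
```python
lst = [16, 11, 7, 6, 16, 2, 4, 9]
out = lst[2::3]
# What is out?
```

lst has length 8. The slice lst[2::3] selects indices [2, 5] (2->7, 5->2), giving [7, 2].

[7, 2]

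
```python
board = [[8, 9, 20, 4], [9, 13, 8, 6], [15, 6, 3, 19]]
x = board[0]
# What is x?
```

board has 3 rows. Row 0 is [8, 9, 20, 4].

[8, 9, 20, 4]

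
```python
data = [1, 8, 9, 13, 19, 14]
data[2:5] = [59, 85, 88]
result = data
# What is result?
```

data starts as [1, 8, 9, 13, 19, 14] (length 6). The slice data[2:5] covers indices [2, 3, 4] with values [9, 13, 19]. Replacing that slice with [59, 85, 88] (same length) produces [1, 8, 59, 85, 88, 14].

[1, 8, 59, 85, 88, 14]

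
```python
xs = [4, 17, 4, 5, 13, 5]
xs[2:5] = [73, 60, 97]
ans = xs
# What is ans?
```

xs starts as [4, 17, 4, 5, 13, 5] (length 6). The slice xs[2:5] covers indices [2, 3, 4] with values [4, 5, 13]. Replacing that slice with [73, 60, 97] (same length) produces [4, 17, 73, 60, 97, 5].

[4, 17, 73, 60, 97, 5]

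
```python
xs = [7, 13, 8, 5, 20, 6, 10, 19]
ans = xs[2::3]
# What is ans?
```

xs has length 8. The slice xs[2::3] selects indices [2, 5] (2->8, 5->6), giving [8, 6].

[8, 6]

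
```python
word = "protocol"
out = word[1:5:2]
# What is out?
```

word has length 8. The slice word[1:5:2] selects indices [1, 3] (1->'r', 3->'t'), giving 'rt'.

'rt'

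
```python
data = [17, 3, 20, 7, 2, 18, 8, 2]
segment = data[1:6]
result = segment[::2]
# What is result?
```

data has length 8. The slice data[1:6] selects indices [1, 2, 3, 4, 5] (1->3, 2->20, 3->7, 4->2, 5->18), giving [3, 20, 7, 2, 18]. So segment = [3, 20, 7, 2, 18]. segment has length 5. The slice segment[::2] selects indices [0, 2, 4] (0->3, 2->7, 4->18), giving [3, 7, 18].

[3, 7, 18]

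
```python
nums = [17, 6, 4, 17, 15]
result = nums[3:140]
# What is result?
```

nums has length 5. The slice nums[3:140] selects indices [3, 4] (3->17, 4->15), giving [17, 15].

[17, 15]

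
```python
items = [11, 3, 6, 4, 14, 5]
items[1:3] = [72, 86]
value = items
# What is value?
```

items starts as [11, 3, 6, 4, 14, 5] (length 6). The slice items[1:3] covers indices [1, 2] with values [3, 6]. Replacing that slice with [72, 86] (same length) produces [11, 72, 86, 4, 14, 5].

[11, 72, 86, 4, 14, 5]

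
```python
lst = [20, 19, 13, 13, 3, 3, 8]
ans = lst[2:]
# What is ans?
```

lst has length 7. The slice lst[2:] selects indices [2, 3, 4, 5, 6] (2->13, 3->13, 4->3, 5->3, 6->8), giving [13, 13, 3, 3, 8].

[13, 13, 3, 3, 8]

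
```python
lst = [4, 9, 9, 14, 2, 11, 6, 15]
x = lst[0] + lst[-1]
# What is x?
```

lst has length 8. lst[0] = 4.
lst has length 8. Negative index -1 maps to positive index 8 + (-1) = 7. lst[7] = 15.
Sum: 4 + 15 = 19.

19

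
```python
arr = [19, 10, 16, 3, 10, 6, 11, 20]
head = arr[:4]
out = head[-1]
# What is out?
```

arr has length 8. The slice arr[:4] selects indices [0, 1, 2, 3] (0->19, 1->10, 2->16, 3->3), giving [19, 10, 16, 3]. So head = [19, 10, 16, 3]. Then head[-1] = 3.

3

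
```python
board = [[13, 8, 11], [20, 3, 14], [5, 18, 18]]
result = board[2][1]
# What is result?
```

board[2] = [5, 18, 18]. Taking column 1 of that row yields 18.

18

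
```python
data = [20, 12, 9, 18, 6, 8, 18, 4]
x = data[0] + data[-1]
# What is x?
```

data has length 8. data[0] = 20.
data has length 8. Negative index -1 maps to positive index 8 + (-1) = 7. data[7] = 4.
Sum: 20 + 4 = 24.

24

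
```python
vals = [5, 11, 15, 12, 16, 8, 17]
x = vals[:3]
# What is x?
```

vals has length 7. The slice vals[:3] selects indices [0, 1, 2] (0->5, 1->11, 2->15), giving [5, 11, 15].

[5, 11, 15]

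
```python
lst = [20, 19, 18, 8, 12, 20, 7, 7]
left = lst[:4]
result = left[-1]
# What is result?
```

lst has length 8. The slice lst[:4] selects indices [0, 1, 2, 3] (0->20, 1->19, 2->18, 3->8), giving [20, 19, 18, 8]. So left = [20, 19, 18, 8]. Then left[-1] = 8.

8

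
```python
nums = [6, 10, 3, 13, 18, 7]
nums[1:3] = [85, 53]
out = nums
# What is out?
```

nums starts as [6, 10, 3, 13, 18, 7] (length 6). The slice nums[1:3] covers indices [1, 2] with values [10, 3]. Replacing that slice with [85, 53] (same length) produces [6, 85, 53, 13, 18, 7].

[6, 85, 53, 13, 18, 7]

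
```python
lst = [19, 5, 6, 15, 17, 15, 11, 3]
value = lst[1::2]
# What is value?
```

lst has length 8. The slice lst[1::2] selects indices [1, 3, 5, 7] (1->5, 3->15, 5->15, 7->3), giving [5, 15, 15, 3].

[5, 15, 15, 3]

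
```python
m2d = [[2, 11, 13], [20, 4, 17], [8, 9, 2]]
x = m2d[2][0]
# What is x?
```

m2d[2] = [8, 9, 2]. Taking column 0 of that row yields 8.

8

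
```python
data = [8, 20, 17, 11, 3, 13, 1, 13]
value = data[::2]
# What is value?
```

data has length 8. The slice data[::2] selects indices [0, 2, 4, 6] (0->8, 2->17, 4->3, 6->1), giving [8, 17, 3, 1].

[8, 17, 3, 1]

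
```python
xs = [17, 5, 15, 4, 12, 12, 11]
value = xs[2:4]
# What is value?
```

xs has length 7. The slice xs[2:4] selects indices [2, 3] (2->15, 3->4), giving [15, 4].

[15, 4]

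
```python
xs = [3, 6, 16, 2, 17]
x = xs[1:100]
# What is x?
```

xs has length 5. The slice xs[1:100] selects indices [1, 2, 3, 4] (1->6, 2->16, 3->2, 4->17), giving [6, 16, 2, 17].

[6, 16, 2, 17]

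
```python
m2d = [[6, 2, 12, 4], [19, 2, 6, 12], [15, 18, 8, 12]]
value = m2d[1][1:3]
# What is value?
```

m2d[1] = [19, 2, 6, 12]. m2d[1] has length 4. The slice m2d[1][1:3] selects indices [1, 2] (1->2, 2->6), giving [2, 6].

[2, 6]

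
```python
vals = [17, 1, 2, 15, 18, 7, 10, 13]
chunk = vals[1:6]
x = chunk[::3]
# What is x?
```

vals has length 8. The slice vals[1:6] selects indices [1, 2, 3, 4, 5] (1->1, 2->2, 3->15, 4->18, 5->7), giving [1, 2, 15, 18, 7]. So chunk = [1, 2, 15, 18, 7]. chunk has length 5. The slice chunk[::3] selects indices [0, 3] (0->1, 3->18), giving [1, 18].

[1, 18]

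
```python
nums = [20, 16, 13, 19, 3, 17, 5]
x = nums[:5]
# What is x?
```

nums has length 7. The slice nums[:5] selects indices [0, 1, 2, 3, 4] (0->20, 1->16, 2->13, 3->19, 4->3), giving [20, 16, 13, 19, 3].

[20, 16, 13, 19, 3]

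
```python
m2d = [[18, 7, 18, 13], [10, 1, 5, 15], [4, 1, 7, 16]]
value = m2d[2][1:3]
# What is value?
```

m2d[2] = [4, 1, 7, 16]. m2d[2] has length 4. The slice m2d[2][1:3] selects indices [1, 2] (1->1, 2->7), giving [1, 7].

[1, 7]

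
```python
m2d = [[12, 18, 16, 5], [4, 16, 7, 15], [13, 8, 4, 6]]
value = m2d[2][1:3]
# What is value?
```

m2d[2] = [13, 8, 4, 6]. m2d[2] has length 4. The slice m2d[2][1:3] selects indices [1, 2] (1->8, 2->4), giving [8, 4].

[8, 4]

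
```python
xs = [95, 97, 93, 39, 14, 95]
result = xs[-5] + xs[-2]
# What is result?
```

xs has length 6. Negative index -5 maps to positive index 6 + (-5) = 1. xs[1] = 97.
xs has length 6. Negative index -2 maps to positive index 6 + (-2) = 4. xs[4] = 14.
Sum: 97 + 14 = 111.

111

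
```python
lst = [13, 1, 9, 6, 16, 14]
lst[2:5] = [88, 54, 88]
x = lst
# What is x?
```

lst starts as [13, 1, 9, 6, 16, 14] (length 6). The slice lst[2:5] covers indices [2, 3, 4] with values [9, 6, 16]. Replacing that slice with [88, 54, 88] (same length) produces [13, 1, 88, 54, 88, 14].

[13, 1, 88, 54, 88, 14]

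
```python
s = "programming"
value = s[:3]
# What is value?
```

s has length 11. The slice s[:3] selects indices [0, 1, 2] (0->'p', 1->'r', 2->'o'), giving 'pro'.

'pro'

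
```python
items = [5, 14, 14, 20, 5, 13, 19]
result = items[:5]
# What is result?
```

items has length 7. The slice items[:5] selects indices [0, 1, 2, 3, 4] (0->5, 1->14, 2->14, 3->20, 4->5), giving [5, 14, 14, 20, 5].

[5, 14, 14, 20, 5]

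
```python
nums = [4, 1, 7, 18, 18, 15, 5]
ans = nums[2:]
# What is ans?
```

nums has length 7. The slice nums[2:] selects indices [2, 3, 4, 5, 6] (2->7, 3->18, 4->18, 5->15, 6->5), giving [7, 18, 18, 15, 5].

[7, 18, 18, 15, 5]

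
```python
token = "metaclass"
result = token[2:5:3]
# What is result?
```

token has length 9. The slice token[2:5:3] selects indices [2] (2->'t'), giving 't'.

't'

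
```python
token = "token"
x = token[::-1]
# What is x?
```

token has length 5. The slice token[::-1] selects indices [4, 3, 2, 1, 0] (4->'n', 3->'e', 2->'k', 1->'o', 0->'t'), giving 'nekot'.

'nekot'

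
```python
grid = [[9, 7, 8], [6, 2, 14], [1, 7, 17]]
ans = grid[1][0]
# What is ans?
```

grid[1] = [6, 2, 14]. Taking column 0 of that row yields 6.

6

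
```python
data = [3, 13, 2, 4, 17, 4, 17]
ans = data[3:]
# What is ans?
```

data has length 7. The slice data[3:] selects indices [3, 4, 5, 6] (3->4, 4->17, 5->4, 6->17), giving [4, 17, 4, 17].

[4, 17, 4, 17]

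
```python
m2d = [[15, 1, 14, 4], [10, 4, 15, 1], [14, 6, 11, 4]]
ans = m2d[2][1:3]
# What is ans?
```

m2d[2] = [14, 6, 11, 4]. m2d[2] has length 4. The slice m2d[2][1:3] selects indices [1, 2] (1->6, 2->11), giving [6, 11].

[6, 11]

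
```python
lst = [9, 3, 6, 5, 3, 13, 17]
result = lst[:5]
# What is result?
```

lst has length 7. The slice lst[:5] selects indices [0, 1, 2, 3, 4] (0->9, 1->3, 2->6, 3->5, 4->3), giving [9, 3, 6, 5, 3].

[9, 3, 6, 5, 3]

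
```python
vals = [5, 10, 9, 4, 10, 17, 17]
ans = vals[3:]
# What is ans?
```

vals has length 7. The slice vals[3:] selects indices [3, 4, 5, 6] (3->4, 4->10, 5->17, 6->17), giving [4, 10, 17, 17].

[4, 10, 17, 17]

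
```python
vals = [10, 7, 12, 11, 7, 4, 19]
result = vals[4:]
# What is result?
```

vals has length 7. The slice vals[4:] selects indices [4, 5, 6] (4->7, 5->4, 6->19), giving [7, 4, 19].

[7, 4, 19]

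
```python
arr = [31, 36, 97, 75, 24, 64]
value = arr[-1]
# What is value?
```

arr has length 6. Negative index -1 maps to positive index 6 + (-1) = 5. arr[5] = 64.

64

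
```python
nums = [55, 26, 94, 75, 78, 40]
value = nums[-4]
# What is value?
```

nums has length 6. Negative index -4 maps to positive index 6 + (-4) = 2. nums[2] = 94.

94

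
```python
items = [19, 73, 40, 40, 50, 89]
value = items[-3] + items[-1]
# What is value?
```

items has length 6. Negative index -3 maps to positive index 6 + (-3) = 3. items[3] = 40.
items has length 6. Negative index -1 maps to positive index 6 + (-1) = 5. items[5] = 89.
Sum: 40 + 89 = 129.

129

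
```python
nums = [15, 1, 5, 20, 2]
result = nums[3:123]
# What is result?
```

nums has length 5. The slice nums[3:123] selects indices [3, 4] (3->20, 4->2), giving [20, 2].

[20, 2]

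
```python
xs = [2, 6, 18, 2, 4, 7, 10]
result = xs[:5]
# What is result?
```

xs has length 7. The slice xs[:5] selects indices [0, 1, 2, 3, 4] (0->2, 1->6, 2->18, 3->2, 4->4), giving [2, 6, 18, 2, 4].

[2, 6, 18, 2, 4]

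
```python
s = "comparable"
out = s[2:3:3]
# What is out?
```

s has length 10. The slice s[2:3:3] selects indices [2] (2->'m'), giving 'm'.

'm'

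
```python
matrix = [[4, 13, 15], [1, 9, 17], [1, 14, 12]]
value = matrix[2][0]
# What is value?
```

matrix[2] = [1, 14, 12]. Taking column 0 of that row yields 1.

1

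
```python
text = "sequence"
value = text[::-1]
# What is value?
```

text has length 8. The slice text[::-1] selects indices [7, 6, 5, 4, 3, 2, 1, 0] (7->'e', 6->'c', 5->'n', 4->'e', 3->'u', 2->'q', 1->'e', 0->'s'), giving 'ecneuqes'.

'ecneuqes'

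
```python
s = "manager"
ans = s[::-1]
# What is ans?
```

s has length 7. The slice s[::-1] selects indices [6, 5, 4, 3, 2, 1, 0] (6->'r', 5->'e', 4->'g', 3->'a', 2->'n', 1->'a', 0->'m'), giving 'reganam'.

'reganam'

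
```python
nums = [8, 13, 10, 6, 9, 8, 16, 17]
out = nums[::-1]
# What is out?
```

nums has length 8. The slice nums[::-1] selects indices [7, 6, 5, 4, 3, 2, 1, 0] (7->17, 6->16, 5->8, 4->9, 3->6, 2->10, 1->13, 0->8), giving [17, 16, 8, 9, 6, 10, 13, 8].

[17, 16, 8, 9, 6, 10, 13, 8]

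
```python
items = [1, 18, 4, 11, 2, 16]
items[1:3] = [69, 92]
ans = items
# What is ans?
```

items starts as [1, 18, 4, 11, 2, 16] (length 6). The slice items[1:3] covers indices [1, 2] with values [18, 4]. Replacing that slice with [69, 92] (same length) produces [1, 69, 92, 11, 2, 16].

[1, 69, 92, 11, 2, 16]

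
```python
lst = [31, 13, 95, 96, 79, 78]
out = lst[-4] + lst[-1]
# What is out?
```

lst has length 6. Negative index -4 maps to positive index 6 + (-4) = 2. lst[2] = 95.
lst has length 6. Negative index -1 maps to positive index 6 + (-1) = 5. lst[5] = 78.
Sum: 95 + 78 = 173.

173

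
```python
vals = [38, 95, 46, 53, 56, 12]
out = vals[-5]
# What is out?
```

vals has length 6. Negative index -5 maps to positive index 6 + (-5) = 1. vals[1] = 95.

95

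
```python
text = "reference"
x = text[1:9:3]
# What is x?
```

text has length 9. The slice text[1:9:3] selects indices [1, 4, 7] (1->'e', 4->'r', 7->'c'), giving 'erc'.

'erc'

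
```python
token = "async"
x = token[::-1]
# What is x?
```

token has length 5. The slice token[::-1] selects indices [4, 3, 2, 1, 0] (4->'c', 3->'n', 2->'y', 1->'s', 0->'a'), giving 'cnysa'.

'cnysa'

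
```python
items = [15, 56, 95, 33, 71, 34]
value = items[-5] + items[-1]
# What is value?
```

items has length 6. Negative index -5 maps to positive index 6 + (-5) = 1. items[1] = 56.
items has length 6. Negative index -1 maps to positive index 6 + (-1) = 5. items[5] = 34.
Sum: 56 + 34 = 90.

90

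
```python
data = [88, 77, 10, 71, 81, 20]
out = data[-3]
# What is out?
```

data has length 6. Negative index -3 maps to positive index 6 + (-3) = 3. data[3] = 71.

71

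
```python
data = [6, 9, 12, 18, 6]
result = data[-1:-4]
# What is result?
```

data has length 5. The slice data[-1:-4] resolves to an empty index range, so the result is [].

[]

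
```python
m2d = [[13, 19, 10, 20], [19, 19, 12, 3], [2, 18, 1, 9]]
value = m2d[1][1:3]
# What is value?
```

m2d[1] = [19, 19, 12, 3]. m2d[1] has length 4. The slice m2d[1][1:3] selects indices [1, 2] (1->19, 2->12), giving [19, 12].

[19, 12]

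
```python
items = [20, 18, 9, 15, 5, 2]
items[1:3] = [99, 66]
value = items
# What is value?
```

items starts as [20, 18, 9, 15, 5, 2] (length 6). The slice items[1:3] covers indices [1, 2] with values [18, 9]. Replacing that slice with [99, 66] (same length) produces [20, 99, 66, 15, 5, 2].

[20, 99, 66, 15, 5, 2]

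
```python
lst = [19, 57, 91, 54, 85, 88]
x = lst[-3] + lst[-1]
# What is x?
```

lst has length 6. Negative index -3 maps to positive index 6 + (-3) = 3. lst[3] = 54.
lst has length 6. Negative index -1 maps to positive index 6 + (-1) = 5. lst[5] = 88.
Sum: 54 + 88 = 142.

142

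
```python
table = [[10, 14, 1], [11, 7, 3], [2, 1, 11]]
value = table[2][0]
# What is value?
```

table[2] = [2, 1, 11]. Taking column 0 of that row yields 2.

2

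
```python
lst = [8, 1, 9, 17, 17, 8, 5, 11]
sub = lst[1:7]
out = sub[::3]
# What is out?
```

lst has length 8. The slice lst[1:7] selects indices [1, 2, 3, 4, 5, 6] (1->1, 2->9, 3->17, 4->17, 5->8, 6->5), giving [1, 9, 17, 17, 8, 5]. So sub = [1, 9, 17, 17, 8, 5]. sub has length 6. The slice sub[::3] selects indices [0, 3] (0->1, 3->17), giving [1, 17].

[1, 17]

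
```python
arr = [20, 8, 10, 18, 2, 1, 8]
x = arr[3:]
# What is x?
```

arr has length 7. The slice arr[3:] selects indices [3, 4, 5, 6] (3->18, 4->2, 5->1, 6->8), giving [18, 2, 1, 8].

[18, 2, 1, 8]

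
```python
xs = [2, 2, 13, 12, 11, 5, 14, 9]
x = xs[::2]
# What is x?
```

xs has length 8. The slice xs[::2] selects indices [0, 2, 4, 6] (0->2, 2->13, 4->11, 6->14), giving [2, 13, 11, 14].

[2, 13, 11, 14]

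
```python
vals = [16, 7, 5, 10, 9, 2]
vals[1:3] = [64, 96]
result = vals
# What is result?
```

vals starts as [16, 7, 5, 10, 9, 2] (length 6). The slice vals[1:3] covers indices [1, 2] with values [7, 5]. Replacing that slice with [64, 96] (same length) produces [16, 64, 96, 10, 9, 2].

[16, 64, 96, 10, 9, 2]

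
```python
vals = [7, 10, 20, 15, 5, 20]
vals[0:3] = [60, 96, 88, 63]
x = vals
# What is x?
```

vals starts as [7, 10, 20, 15, 5, 20] (length 6). The slice vals[0:3] covers indices [0, 1, 2] with values [7, 10, 20]. Replacing that slice with [60, 96, 88, 63] (different length) produces [60, 96, 88, 63, 15, 5, 20].

[60, 96, 88, 63, 15, 5, 20]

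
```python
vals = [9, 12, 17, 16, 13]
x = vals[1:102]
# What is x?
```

vals has length 5. The slice vals[1:102] selects indices [1, 2, 3, 4] (1->12, 2->17, 3->16, 4->13), giving [12, 17, 16, 13].

[12, 17, 16, 13]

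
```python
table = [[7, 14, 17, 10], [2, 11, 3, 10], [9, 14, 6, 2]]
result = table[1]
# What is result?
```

table has 3 rows. Row 1 is [2, 11, 3, 10].

[2, 11, 3, 10]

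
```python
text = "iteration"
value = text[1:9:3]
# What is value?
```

text has length 9. The slice text[1:9:3] selects indices [1, 4, 7] (1->'t', 4->'a', 7->'o'), giving 'tao'.

'tao'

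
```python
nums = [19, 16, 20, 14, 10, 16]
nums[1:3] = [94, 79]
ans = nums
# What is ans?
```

nums starts as [19, 16, 20, 14, 10, 16] (length 6). The slice nums[1:3] covers indices [1, 2] with values [16, 20]. Replacing that slice with [94, 79] (same length) produces [19, 94, 79, 14, 10, 16].

[19, 94, 79, 14, 10, 16]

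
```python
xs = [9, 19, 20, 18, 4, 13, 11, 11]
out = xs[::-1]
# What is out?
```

xs has length 8. The slice xs[::-1] selects indices [7, 6, 5, 4, 3, 2, 1, 0] (7->11, 6->11, 5->13, 4->4, 3->18, 2->20, 1->19, 0->9), giving [11, 11, 13, 4, 18, 20, 19, 9].

[11, 11, 13, 4, 18, 20, 19, 9]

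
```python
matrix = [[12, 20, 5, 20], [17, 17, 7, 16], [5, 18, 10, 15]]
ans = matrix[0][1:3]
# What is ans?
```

matrix[0] = [12, 20, 5, 20]. matrix[0] has length 4. The slice matrix[0][1:3] selects indices [1, 2] (1->20, 2->5), giving [20, 5].

[20, 5]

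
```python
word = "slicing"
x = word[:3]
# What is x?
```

word has length 7. The slice word[:3] selects indices [0, 1, 2] (0->'s', 1->'l', 2->'i'), giving 'sli'.

'sli'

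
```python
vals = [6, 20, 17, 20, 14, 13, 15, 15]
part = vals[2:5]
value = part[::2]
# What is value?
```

vals has length 8. The slice vals[2:5] selects indices [2, 3, 4] (2->17, 3->20, 4->14), giving [17, 20, 14]. So part = [17, 20, 14]. part has length 3. The slice part[::2] selects indices [0, 2] (0->17, 2->14), giving [17, 14].

[17, 14]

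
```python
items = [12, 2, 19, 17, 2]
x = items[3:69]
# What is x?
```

items has length 5. The slice items[3:69] selects indices [3, 4] (3->17, 4->2), giving [17, 2].

[17, 2]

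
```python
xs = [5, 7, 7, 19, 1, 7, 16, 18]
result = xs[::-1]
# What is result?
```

xs has length 8. The slice xs[::-1] selects indices [7, 6, 5, 4, 3, 2, 1, 0] (7->18, 6->16, 5->7, 4->1, 3->19, 2->7, 1->7, 0->5), giving [18, 16, 7, 1, 19, 7, 7, 5].

[18, 16, 7, 1, 19, 7, 7, 5]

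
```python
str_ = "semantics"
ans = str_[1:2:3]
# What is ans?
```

str_ has length 9. The slice str_[1:2:3] selects indices [1] (1->'e'), giving 'e'.

'e'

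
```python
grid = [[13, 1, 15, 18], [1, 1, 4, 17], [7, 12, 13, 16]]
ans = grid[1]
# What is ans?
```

grid has 3 rows. Row 1 is [1, 1, 4, 17].

[1, 1, 4, 17]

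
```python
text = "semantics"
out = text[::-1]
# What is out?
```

text has length 9. The slice text[::-1] selects indices [8, 7, 6, 5, 4, 3, 2, 1, 0] (8->'s', 7->'c', 6->'i', 5->'t', 4->'n', 3->'a', 2->'m', 1->'e', 0->'s'), giving 'scitnames'.

'scitnames'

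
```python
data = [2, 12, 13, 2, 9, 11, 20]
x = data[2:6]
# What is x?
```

data has length 7. The slice data[2:6] selects indices [2, 3, 4, 5] (2->13, 3->2, 4->9, 5->11), giving [13, 2, 9, 11].

[13, 2, 9, 11]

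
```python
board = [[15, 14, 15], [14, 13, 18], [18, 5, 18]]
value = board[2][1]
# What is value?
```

board[2] = [18, 5, 18]. Taking column 1 of that row yields 5.

5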